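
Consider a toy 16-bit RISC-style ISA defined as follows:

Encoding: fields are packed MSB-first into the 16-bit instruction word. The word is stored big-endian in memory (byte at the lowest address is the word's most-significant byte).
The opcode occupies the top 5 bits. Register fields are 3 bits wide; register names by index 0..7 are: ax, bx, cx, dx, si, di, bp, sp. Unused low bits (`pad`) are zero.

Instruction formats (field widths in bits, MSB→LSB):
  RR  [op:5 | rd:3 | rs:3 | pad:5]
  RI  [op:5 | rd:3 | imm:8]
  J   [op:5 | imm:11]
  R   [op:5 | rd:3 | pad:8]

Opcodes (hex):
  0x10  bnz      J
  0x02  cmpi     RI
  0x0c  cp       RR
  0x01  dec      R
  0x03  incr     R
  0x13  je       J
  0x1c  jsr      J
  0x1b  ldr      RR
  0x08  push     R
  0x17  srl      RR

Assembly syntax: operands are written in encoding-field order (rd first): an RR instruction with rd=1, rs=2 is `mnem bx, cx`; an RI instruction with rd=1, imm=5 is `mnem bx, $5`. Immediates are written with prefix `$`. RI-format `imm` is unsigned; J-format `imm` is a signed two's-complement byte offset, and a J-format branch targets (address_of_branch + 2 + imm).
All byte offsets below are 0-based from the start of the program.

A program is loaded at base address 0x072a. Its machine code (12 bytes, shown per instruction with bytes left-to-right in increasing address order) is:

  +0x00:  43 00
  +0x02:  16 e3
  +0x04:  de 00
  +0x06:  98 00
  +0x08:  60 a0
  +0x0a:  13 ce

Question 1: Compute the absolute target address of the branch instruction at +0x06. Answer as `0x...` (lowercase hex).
0x0732

@+06  big-endian(98 00) = 0x9800
  op=0x9800>>11=0x13 ⇒ je (J)
  imm: (w>>0)&0x7ff=0x0 → $0
  target = base 0x072a + off 0x06 + 2 + imm 0 = 0x0732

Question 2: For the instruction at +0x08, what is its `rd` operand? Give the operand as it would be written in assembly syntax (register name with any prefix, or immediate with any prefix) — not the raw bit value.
ax

off 0x08: read 60 a0 as big → 0x60a0
  op=0x60a0>>11=0xc ⇒ cp (RR)
  rd@[10:8]=0x0 ⇒ ax
  rs@[7:5]=0x5 ⇒ di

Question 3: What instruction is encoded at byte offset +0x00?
[00] 43 00 → 0x4300
  top 5b → 0x8 → push [R]
  [10:8] rd=3 = dx

push dx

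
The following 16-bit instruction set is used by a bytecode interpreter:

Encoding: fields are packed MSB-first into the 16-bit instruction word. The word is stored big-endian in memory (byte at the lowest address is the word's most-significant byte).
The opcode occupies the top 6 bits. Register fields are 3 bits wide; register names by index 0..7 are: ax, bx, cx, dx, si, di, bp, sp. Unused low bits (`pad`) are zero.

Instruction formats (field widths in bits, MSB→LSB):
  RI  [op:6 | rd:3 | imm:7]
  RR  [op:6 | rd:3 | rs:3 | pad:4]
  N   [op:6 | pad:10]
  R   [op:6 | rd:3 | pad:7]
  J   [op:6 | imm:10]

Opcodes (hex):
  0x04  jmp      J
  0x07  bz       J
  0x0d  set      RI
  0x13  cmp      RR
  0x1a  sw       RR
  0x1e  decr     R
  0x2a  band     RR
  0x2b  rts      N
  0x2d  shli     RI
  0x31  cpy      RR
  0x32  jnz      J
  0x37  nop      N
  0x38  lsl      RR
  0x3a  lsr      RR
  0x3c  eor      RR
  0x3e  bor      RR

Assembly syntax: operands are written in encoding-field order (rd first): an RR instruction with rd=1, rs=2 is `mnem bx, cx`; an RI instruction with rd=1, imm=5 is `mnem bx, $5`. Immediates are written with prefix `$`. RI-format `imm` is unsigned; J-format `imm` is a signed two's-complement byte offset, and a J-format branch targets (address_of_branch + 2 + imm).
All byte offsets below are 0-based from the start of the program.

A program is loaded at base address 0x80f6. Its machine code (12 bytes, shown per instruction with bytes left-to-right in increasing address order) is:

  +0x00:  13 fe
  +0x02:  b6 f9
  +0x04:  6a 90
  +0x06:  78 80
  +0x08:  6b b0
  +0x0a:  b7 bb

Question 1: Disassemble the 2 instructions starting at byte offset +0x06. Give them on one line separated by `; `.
decr bx; sw sp, dx

+0x06: 78 80 ⇒ word 0x7880 (big)
  opcode bits[15:10]=0x1e: decr/R
  rd: (w>>7)&0x7=0x1 → bx
+0x08: 6b b0 ⇒ word 0x6bb0 (big)
  opcode bits[15:10]=0x1a: sw/RR
  rd: (w>>7)&0x7=0x7 → sp
  rs: (w>>4)&0x7=0x3 → dx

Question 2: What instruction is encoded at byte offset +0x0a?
+0x0a: b7 bb ⇒ word 0xb7bb (big)
  opcode bits[15:10]=0x2d: shli/RI
  rd: (w>>7)&0x7=0x7 → sp
  imm: (w>>0)&0x7f=0x3b → $59

shli sp, $59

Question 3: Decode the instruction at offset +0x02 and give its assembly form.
off 0x02: read b6 f9 as big → 0xb6f9
  opcode bits[15:10]=0x2d: shli/RI
  [9:7] rd=5 = di
  [6:0] imm=121 = $121

shli di, $121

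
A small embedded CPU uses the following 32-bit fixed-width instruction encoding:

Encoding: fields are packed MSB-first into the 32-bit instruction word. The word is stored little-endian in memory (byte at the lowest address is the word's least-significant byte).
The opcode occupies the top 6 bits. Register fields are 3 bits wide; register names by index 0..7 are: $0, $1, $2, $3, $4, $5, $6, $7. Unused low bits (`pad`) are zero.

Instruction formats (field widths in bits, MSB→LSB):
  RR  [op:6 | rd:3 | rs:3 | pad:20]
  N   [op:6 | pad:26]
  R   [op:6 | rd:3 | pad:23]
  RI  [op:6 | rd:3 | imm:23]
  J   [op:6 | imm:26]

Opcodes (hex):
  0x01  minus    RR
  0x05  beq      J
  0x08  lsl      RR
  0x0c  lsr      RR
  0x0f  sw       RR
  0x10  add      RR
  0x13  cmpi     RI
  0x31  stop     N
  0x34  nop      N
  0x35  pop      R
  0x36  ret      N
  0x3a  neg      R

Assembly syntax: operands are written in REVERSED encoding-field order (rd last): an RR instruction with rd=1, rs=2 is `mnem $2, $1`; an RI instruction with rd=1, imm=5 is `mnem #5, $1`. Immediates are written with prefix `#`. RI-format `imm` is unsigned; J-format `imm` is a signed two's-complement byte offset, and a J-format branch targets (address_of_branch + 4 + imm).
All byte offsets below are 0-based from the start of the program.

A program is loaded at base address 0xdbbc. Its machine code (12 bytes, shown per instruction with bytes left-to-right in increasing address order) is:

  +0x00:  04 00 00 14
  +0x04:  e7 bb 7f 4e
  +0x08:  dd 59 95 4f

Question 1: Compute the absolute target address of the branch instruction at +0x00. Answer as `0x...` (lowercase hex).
+0x00: 04 00 00 14 ⇒ word 0x14000004 (little)
  top 6b → 0x5 → beq [J]
  imm: (w>>0)&0x3ffffff=0x4 → #4
  target = base 0xdbbc + off 0x00 + 4 + imm 4 = 0xdbc4

0xdbc4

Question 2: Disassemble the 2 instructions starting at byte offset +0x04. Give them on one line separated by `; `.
cmpi #8371175, $4; cmpi #1399261, $7

off 0x04: read e7 bb 7f 4e as little → 0x4e7fbbe7
  opcode bits[31:26]=0x13: cmpi/RI
  rd: (w>>23)&0x7=0x4 → $4
  imm: (w>>0)&0x7fffff=0x7fbbe7 → #8371175
off 0x08: read dd 59 95 4f as little → 0x4f9559dd
  opcode bits[31:26]=0x13: cmpi/RI
  rd: (w>>23)&0x7=0x7 → $7
  imm: (w>>0)&0x7fffff=0x1559dd → #1399261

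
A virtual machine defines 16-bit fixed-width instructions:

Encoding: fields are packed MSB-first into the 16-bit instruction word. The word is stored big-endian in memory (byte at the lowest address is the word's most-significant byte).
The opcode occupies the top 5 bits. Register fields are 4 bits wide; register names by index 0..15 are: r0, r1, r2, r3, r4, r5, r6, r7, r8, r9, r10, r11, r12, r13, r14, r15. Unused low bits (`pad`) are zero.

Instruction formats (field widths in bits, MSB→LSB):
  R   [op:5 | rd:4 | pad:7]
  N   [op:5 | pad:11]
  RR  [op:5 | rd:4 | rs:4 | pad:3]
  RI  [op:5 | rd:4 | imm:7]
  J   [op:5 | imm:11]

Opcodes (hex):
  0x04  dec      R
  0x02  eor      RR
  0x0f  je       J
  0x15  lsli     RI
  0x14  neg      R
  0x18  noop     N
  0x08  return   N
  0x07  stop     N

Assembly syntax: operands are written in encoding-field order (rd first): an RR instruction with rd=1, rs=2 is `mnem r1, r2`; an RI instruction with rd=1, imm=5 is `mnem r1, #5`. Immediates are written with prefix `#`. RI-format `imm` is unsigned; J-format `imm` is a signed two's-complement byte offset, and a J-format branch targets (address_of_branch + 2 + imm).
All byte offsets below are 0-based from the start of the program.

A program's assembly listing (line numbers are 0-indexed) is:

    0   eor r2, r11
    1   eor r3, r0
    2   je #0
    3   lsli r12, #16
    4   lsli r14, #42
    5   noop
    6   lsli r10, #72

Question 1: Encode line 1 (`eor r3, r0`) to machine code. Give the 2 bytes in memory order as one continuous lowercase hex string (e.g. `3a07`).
1180

1. eor fields op=0x2:5|rd=3:4|rs=0:4|pad=0:3 → word 1180h → 11 80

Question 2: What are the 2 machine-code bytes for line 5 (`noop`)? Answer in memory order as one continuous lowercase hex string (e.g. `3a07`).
c000

L5: noop op=0x18:5|pad=0:11 ⇒ 0xc000 ⇒ big c0 00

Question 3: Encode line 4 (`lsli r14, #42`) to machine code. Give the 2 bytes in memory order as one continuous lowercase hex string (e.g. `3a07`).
L4: lsli op=0x15:5|rd=14:4|imm=42:7 ⇒ 0xaf2a ⇒ big af 2a

af2a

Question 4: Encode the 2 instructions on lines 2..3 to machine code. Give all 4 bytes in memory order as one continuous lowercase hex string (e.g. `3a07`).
7800ae10

L2: je op=0xf:5|imm=0:11 ⇒ 0x7800 ⇒ big 78 00
L3: lsli op=0x15:5|rd=12:4|imm=16:7 ⇒ 0xae10 ⇒ big ae 10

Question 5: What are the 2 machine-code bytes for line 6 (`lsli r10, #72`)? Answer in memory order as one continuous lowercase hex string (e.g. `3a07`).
ad48

L6: lsli op=0x15:5|rd=10:4|imm=72:7 ⇒ 0xad48 ⇒ big ad 48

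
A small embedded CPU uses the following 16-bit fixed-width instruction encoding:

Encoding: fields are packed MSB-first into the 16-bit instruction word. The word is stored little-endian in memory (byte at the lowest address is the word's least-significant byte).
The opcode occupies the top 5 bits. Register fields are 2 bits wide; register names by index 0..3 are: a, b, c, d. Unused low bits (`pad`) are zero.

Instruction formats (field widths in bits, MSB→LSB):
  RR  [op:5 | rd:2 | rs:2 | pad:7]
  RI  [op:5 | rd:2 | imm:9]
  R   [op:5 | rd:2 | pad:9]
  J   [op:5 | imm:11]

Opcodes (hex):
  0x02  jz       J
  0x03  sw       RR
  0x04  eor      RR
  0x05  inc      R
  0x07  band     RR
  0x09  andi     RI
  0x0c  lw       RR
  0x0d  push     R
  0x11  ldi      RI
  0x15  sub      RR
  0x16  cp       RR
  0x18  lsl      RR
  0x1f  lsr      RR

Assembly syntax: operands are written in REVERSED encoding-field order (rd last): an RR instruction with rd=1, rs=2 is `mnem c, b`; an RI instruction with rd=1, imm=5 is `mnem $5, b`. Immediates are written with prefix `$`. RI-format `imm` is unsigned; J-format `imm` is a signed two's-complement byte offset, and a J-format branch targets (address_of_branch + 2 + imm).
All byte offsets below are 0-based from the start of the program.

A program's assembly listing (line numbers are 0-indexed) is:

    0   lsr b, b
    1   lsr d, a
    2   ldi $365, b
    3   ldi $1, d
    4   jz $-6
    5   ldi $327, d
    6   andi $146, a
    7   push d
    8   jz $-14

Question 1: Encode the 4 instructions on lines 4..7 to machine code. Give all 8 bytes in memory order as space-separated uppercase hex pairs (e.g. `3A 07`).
FA 17 47 8F 92 48 00 6E

L4: jz op=0x2:5|imm=-6:11 ⇒ 0x17fa ⇒ little fa 17
L5: ldi op=0x11:5|rd=3:2|imm=327:9 ⇒ 0x8f47 ⇒ little 47 8f
L6: andi op=0x9:5|rd=0:2|imm=146:9 ⇒ 0x4892 ⇒ little 92 48
L7: push op=0xd:5|rd=3:2|pad=0:9 ⇒ 0x6e00 ⇒ little 00 6e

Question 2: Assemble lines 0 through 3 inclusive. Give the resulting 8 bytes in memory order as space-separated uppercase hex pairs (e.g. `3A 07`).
line 0 (lsr): pack op=0x1f:5|rd=1:2|rs=1:2|pad=0:7 = 0xfa80; little→ 80 fa
line 1 (lsr): pack op=0x1f:5|rd=0:2|rs=3:2|pad=0:7 = 0xf980; little→ 80 f9
line 2 (ldi): pack op=0x11:5|rd=1:2|imm=365:9 = 0x8b6d; little→ 6d 8b
line 3 (ldi): pack op=0x11:5|rd=3:2|imm=1:9 = 0x8e01; little→ 01 8e

80 FA 80 F9 6D 8B 01 8E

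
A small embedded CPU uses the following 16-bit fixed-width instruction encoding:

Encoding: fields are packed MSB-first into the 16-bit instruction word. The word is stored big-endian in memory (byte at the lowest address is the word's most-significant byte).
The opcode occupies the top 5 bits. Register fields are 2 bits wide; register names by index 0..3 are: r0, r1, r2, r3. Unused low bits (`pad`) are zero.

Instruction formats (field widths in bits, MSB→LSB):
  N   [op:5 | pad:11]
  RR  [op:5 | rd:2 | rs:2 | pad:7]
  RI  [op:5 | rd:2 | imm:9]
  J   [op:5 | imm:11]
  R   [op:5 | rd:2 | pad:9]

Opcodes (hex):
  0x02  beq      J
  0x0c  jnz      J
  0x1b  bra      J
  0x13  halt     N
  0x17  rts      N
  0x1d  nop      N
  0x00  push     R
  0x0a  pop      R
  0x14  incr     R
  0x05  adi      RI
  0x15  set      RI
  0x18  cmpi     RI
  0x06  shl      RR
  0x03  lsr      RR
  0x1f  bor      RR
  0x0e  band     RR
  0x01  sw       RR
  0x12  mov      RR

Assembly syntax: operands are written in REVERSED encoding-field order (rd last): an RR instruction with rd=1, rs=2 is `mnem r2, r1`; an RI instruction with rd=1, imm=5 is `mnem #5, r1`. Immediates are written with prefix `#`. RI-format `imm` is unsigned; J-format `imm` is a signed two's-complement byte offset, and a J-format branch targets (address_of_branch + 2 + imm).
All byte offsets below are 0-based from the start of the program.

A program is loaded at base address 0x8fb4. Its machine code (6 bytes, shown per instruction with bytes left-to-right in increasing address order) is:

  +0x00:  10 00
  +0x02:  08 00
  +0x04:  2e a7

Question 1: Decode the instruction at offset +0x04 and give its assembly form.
adi #167, r3

+0x04: 2e a7 ⇒ word 0x2ea7 (big)
  opcode bits[15:11]=0x5: adi/RI
  [10:9] rd=3 = r3
  [8:0] imm=167 = #167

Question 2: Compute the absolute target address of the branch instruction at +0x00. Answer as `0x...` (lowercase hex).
@+00  big-endian(10 00) = 0x1000
  opcode bits[15:11]=0x2: beq/J
  imm: (w>>0)&0x7ff=0x0 → #0
  target = base 0x8fb4 + off 0x00 + 2 + imm 0 = 0x8fb6

0x8fb6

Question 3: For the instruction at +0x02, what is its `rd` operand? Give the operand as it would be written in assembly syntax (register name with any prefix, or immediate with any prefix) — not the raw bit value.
off 0x02: read 08 00 as big → 0x0800
  top 5b → 0x1 → sw [RR]
  rd@[10:9]=0x0 ⇒ r0
  rs@[8:7]=0x0 ⇒ r0

r0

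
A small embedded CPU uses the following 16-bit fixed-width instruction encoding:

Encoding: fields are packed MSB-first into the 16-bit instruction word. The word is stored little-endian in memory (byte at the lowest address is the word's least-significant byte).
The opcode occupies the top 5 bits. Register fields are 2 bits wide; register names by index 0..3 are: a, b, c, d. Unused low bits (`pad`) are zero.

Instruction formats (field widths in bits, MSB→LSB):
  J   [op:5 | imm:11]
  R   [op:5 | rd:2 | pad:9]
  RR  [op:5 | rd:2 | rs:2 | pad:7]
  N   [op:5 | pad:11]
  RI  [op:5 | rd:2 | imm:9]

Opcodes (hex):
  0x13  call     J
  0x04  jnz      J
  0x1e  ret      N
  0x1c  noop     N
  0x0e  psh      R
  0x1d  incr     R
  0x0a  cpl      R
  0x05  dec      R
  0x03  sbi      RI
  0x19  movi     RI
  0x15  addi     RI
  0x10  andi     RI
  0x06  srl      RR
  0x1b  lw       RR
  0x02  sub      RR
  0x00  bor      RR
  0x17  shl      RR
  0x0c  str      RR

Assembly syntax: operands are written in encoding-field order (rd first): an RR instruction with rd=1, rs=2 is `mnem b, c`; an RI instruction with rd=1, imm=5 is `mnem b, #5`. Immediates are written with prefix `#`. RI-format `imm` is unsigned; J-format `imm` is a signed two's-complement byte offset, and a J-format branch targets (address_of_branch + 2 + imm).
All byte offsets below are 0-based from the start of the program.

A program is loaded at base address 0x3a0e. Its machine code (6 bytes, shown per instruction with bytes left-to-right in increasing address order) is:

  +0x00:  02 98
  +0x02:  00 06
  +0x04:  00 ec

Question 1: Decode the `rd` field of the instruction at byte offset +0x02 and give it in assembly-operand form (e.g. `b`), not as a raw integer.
d

off 0x02: read 00 06 as little → 0x0600
  opcode bits[15:11]=0x0: bor/RR
  [10:9] rd=3 = d
  [8:7] rs=0 = a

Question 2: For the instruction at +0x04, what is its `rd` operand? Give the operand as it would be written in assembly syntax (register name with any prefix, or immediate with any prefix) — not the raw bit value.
c

+0x04: 00 ec ⇒ word 0xec00 (little)
  opcode bits[15:11]=0x1d: incr/R
  rd@[10:9]=0x2 ⇒ c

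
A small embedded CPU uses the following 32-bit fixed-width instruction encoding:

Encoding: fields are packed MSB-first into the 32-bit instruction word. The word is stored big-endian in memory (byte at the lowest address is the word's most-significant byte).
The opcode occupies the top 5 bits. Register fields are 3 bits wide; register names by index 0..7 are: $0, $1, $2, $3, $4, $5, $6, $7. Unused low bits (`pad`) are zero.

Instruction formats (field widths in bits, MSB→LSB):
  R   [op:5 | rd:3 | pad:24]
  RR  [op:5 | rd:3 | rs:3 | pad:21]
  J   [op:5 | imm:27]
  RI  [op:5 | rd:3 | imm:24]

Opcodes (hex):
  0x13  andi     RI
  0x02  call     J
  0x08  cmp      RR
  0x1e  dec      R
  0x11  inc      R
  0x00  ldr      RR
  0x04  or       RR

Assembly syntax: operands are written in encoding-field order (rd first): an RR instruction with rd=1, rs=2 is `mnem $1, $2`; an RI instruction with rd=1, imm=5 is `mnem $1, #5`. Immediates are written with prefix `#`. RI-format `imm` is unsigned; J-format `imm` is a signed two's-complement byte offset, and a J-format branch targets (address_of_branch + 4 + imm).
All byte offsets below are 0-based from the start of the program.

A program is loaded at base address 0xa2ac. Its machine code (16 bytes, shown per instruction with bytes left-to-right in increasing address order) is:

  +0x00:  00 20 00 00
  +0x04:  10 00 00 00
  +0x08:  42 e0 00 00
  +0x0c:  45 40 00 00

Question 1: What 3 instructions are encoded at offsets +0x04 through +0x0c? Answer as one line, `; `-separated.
[04] 10 00 00 00 → 0x10000000
  op=0x10000000>>27=0x2 ⇒ call (J)
  [26:0] imm=0 = #0
[08] 42 e0 00 00 → 0x42e00000
  op=0x42e00000>>27=0x8 ⇒ cmp (RR)
  [26:24] rd=2 = $2
  [23:21] rs=7 = $7
[0c] 45 40 00 00 → 0x45400000
  op=0x45400000>>27=0x8 ⇒ cmp (RR)
  [26:24] rd=5 = $5
  [23:21] rs=2 = $2

call #0; cmp $2, $7; cmp $5, $2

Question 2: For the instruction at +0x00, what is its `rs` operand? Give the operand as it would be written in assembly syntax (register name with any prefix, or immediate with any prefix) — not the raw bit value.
@+00  big-endian(00 20 00 00) = 0x00200000
  opcode bits[31:27]=0x0: ldr/RR
  rd@[26:24]=0x0 ⇒ $0
  rs@[23:21]=0x1 ⇒ $1

$1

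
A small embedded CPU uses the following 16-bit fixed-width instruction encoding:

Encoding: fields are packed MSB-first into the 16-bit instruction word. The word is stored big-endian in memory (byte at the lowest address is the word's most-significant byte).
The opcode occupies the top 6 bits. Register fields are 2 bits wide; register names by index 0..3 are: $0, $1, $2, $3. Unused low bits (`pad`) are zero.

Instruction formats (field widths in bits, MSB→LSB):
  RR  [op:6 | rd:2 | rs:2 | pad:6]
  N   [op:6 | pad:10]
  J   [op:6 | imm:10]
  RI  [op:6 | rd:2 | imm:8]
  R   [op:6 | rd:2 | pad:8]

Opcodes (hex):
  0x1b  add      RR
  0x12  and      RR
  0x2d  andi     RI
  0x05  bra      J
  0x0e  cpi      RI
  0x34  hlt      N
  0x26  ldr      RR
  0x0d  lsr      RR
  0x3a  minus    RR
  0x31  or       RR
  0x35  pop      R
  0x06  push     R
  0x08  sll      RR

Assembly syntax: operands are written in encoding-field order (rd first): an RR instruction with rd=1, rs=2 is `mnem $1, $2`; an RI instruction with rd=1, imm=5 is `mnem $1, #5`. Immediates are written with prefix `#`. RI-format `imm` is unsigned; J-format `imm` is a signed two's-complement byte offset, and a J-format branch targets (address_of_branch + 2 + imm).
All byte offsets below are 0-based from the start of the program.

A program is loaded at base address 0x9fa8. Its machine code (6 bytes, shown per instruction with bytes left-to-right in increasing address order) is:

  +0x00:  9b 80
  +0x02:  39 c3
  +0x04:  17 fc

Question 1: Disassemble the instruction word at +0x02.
off 0x02: read 39 c3 as big → 0x39c3
  top 6b → 0xe → cpi [RI]
  [9:8] rd=1 = $1
  [7:0] imm=195 = #195

cpi $1, #195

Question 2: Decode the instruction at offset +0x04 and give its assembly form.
[04] 17 fc → 0x17fc
  top 6b → 0x5 → bra [J]
  [9:0] imm=1020 (s10→-4) = #-4

bra #-4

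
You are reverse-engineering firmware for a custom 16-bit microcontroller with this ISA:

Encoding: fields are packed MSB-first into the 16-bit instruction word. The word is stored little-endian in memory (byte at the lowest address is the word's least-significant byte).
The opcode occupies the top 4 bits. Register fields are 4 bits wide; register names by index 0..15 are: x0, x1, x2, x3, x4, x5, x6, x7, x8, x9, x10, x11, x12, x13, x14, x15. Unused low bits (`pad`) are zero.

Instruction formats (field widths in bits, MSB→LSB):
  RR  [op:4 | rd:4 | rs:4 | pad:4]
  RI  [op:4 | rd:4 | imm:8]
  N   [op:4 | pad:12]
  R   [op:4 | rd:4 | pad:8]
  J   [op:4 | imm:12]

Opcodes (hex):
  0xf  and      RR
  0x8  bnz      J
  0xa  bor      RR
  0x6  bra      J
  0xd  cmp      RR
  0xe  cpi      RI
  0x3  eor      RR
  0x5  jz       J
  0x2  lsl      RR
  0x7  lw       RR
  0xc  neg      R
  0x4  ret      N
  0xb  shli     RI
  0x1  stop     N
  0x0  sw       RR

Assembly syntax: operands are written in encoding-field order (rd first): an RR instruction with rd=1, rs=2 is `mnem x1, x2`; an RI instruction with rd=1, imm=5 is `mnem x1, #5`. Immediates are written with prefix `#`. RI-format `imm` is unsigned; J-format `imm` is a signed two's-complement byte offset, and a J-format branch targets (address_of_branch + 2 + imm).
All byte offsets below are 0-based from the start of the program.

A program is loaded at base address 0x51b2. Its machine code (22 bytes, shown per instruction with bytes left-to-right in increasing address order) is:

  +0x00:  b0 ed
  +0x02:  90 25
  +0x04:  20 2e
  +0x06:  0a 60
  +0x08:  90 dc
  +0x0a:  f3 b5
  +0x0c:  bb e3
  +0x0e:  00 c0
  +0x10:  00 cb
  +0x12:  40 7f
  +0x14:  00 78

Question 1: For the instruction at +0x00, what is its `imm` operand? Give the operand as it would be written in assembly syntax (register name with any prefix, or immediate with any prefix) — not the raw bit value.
off 0x00: read b0 ed as little → 0xedb0
  opcode bits[15:12]=0xe: cpi/RI
  [11:8] rd=13 = x13
  [7:0] imm=176 = #176

#176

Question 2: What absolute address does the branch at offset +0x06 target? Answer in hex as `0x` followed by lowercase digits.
[06] 0a 60 → 0x600a
  top 4b → 0x6 → bra [J]
  imm@[11:0]=0xa ⇒ #10
  target = base 0x51b2 + off 0x06 + 2 + imm 10 = 0x51c4

0x51c4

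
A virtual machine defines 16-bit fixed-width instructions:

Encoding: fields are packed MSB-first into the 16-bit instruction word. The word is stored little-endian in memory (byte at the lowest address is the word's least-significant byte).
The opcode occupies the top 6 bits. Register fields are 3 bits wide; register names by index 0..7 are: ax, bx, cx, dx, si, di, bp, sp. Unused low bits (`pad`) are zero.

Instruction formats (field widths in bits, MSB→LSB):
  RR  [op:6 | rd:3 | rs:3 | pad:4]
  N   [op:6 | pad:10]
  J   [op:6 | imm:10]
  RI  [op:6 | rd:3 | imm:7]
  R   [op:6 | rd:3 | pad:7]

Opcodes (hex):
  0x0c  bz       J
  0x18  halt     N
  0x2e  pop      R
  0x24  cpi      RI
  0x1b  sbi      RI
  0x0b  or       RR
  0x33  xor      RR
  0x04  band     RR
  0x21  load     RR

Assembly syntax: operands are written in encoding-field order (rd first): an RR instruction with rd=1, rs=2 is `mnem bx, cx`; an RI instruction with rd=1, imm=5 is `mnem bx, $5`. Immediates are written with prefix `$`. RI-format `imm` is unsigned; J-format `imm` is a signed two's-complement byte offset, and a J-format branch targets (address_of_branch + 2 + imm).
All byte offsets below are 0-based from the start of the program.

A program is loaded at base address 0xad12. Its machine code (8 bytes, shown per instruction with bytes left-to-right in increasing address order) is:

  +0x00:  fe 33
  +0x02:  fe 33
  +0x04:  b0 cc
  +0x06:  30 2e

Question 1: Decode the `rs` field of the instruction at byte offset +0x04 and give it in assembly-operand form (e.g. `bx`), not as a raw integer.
dx

off 0x04: read b0 cc as little → 0xccb0
  op=0xccb0>>10=0x33 ⇒ xor (RR)
  rd@[9:7]=0x1 ⇒ bx
  rs@[6:4]=0x3 ⇒ dx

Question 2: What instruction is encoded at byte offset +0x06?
off 0x06: read 30 2e as little → 0x2e30
  opcode bits[15:10]=0xb: or/RR
  rd: (w>>7)&0x7=0x4 → si
  rs: (w>>4)&0x7=0x3 → dx

or si, dx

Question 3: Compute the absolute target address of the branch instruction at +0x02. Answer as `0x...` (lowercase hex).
[02] fe 33 → 0x33fe
  top 6b → 0xc → bz [J]
  imm@[9:0]=0x3fe (s10→-2) ⇒ $-2
  target = base 0xad12 + off 0x02 + 2 + imm -2 = 0xad14

0xad14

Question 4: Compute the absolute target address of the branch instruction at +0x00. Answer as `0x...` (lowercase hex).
0xad12

[00] fe 33 → 0x33fe
  op=0x33fe>>10=0xc ⇒ bz (J)
  imm: (w>>0)&0x3ff=0x3fe (s10→-2) → $-2
  target = base 0xad12 + off 0x00 + 2 + imm -2 = 0xad12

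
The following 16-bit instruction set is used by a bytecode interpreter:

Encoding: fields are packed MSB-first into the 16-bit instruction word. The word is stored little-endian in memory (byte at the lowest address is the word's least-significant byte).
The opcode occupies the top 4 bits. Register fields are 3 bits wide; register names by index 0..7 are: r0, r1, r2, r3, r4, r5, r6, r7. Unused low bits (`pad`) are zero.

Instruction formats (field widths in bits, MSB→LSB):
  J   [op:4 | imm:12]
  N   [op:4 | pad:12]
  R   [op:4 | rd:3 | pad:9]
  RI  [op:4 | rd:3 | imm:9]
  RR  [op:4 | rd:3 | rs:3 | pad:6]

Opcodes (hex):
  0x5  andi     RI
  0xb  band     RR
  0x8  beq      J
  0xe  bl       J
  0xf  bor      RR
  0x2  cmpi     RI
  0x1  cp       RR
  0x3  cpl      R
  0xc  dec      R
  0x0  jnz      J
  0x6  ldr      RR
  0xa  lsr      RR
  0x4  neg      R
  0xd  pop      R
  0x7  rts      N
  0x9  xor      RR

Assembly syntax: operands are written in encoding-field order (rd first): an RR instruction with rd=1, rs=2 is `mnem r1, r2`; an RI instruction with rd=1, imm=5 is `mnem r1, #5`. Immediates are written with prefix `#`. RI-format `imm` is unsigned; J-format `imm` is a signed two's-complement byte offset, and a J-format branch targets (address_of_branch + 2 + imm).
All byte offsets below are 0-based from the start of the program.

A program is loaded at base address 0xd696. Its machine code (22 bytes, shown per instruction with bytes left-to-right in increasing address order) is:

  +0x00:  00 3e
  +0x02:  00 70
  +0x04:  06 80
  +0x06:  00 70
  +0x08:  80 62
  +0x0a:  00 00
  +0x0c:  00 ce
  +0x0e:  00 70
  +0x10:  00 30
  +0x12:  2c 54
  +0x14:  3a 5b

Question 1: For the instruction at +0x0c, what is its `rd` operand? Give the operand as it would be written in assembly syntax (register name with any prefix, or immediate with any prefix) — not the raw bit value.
+0x0c: 00 ce ⇒ word 0xce00 (little)
  opcode bits[15:12]=0xc: dec/R
  rd@[11:9]=0x7 ⇒ r7

r7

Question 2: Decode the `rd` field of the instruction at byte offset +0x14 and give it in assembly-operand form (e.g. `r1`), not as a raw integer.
+0x14: 3a 5b ⇒ word 0x5b3a (little)
  top 4b → 0x5 → andi [RI]
  [11:9] rd=5 = r5
  [8:0] imm=314 = #314

r5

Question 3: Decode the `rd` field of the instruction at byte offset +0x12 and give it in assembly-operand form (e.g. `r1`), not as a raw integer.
off 0x12: read 2c 54 as little → 0x542c
  op=0x542c>>12=0x5 ⇒ andi (RI)
  rd: (w>>9)&0x7=0x2 → r2
  imm: (w>>0)&0x1ff=0x2c → #44

r2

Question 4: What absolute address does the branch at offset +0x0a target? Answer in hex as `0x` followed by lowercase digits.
[0a] 00 00 → 0x0000
  top 4b → 0x0 → jnz [J]
  imm: (w>>0)&0xfff=0x0 → #0
  target = base 0xd696 + off 0x0a + 2 + imm 0 = 0xd6a2

0xd6a2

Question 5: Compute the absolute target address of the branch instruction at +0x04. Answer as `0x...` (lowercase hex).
0xd6a2

[04] 06 80 → 0x8006
  op=0x8006>>12=0x8 ⇒ beq (J)
  imm@[11:0]=0x6 ⇒ #6
  target = base 0xd696 + off 0x04 + 2 + imm 6 = 0xd6a2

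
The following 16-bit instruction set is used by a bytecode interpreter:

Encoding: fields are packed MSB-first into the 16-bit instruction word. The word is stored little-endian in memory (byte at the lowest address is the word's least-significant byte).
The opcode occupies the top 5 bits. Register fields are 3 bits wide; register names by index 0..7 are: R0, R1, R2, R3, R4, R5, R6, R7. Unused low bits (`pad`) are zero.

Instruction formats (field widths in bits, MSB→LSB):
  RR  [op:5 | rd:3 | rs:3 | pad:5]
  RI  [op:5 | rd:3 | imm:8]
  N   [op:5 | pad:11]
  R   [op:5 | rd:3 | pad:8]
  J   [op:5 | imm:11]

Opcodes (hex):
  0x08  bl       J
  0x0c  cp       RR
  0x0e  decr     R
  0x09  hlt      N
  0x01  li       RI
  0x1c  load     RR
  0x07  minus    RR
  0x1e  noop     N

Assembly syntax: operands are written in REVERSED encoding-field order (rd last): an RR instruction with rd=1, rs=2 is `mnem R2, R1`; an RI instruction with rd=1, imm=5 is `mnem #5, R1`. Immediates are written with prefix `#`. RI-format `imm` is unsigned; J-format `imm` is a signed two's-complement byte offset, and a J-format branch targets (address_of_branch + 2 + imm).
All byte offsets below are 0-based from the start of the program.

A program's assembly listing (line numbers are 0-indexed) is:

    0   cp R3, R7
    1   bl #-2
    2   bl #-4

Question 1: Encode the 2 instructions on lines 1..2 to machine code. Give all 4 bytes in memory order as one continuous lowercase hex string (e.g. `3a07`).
L1: bl op=0x8:5|imm=-2:11 ⇒ 0x47fe ⇒ little fe 47
L2: bl op=0x8:5|imm=-4:11 ⇒ 0x47fc ⇒ little fc 47

fe47fc47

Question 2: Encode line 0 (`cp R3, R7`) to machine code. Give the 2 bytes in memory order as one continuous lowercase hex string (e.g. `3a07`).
L0: cp op=0xc:5|rd=7:3|rs=3:3|pad=0:5 ⇒ 0x6760 ⇒ little 60 67

6067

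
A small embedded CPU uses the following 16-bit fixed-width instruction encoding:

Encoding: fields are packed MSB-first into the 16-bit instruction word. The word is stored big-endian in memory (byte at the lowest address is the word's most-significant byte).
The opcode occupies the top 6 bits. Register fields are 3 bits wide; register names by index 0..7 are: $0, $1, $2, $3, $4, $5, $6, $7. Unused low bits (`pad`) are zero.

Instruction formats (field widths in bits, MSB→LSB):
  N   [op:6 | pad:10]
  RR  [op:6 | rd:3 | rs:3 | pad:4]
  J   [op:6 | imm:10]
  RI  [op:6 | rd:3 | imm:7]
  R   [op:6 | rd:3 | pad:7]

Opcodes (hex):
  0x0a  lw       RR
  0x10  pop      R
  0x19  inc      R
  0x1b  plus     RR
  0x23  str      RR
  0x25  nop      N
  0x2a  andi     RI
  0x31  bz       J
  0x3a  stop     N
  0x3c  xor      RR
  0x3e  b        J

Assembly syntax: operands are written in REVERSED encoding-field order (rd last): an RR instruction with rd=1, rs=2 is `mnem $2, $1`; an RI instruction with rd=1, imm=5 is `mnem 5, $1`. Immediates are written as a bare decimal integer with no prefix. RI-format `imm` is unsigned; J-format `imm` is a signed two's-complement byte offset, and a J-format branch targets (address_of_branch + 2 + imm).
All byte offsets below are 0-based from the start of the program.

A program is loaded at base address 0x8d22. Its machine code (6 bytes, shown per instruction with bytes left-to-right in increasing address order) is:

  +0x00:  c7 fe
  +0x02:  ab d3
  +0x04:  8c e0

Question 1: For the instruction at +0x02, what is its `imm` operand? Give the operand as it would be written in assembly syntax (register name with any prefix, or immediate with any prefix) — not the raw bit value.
83

[02] ab d3 → 0xabd3
  opcode bits[15:10]=0x2a: andi/RI
  [9:7] rd=7 = $7
  [6:0] imm=83 = 83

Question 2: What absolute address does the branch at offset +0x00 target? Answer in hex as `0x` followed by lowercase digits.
0x8d22

[00] c7 fe → 0xc7fe
  top 6b → 0x31 → bz [J]
  imm: (w>>0)&0x3ff=0x3fe (s10→-2) → -2
  target = base 0x8d22 + off 0x00 + 2 + imm -2 = 0x8d22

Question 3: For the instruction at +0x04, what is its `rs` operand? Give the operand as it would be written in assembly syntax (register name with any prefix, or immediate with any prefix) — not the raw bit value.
@+04  big-endian(8c e0) = 0x8ce0
  op=0x8ce0>>10=0x23 ⇒ str (RR)
  rd@[9:7]=0x1 ⇒ $1
  rs@[6:4]=0x6 ⇒ $6

$6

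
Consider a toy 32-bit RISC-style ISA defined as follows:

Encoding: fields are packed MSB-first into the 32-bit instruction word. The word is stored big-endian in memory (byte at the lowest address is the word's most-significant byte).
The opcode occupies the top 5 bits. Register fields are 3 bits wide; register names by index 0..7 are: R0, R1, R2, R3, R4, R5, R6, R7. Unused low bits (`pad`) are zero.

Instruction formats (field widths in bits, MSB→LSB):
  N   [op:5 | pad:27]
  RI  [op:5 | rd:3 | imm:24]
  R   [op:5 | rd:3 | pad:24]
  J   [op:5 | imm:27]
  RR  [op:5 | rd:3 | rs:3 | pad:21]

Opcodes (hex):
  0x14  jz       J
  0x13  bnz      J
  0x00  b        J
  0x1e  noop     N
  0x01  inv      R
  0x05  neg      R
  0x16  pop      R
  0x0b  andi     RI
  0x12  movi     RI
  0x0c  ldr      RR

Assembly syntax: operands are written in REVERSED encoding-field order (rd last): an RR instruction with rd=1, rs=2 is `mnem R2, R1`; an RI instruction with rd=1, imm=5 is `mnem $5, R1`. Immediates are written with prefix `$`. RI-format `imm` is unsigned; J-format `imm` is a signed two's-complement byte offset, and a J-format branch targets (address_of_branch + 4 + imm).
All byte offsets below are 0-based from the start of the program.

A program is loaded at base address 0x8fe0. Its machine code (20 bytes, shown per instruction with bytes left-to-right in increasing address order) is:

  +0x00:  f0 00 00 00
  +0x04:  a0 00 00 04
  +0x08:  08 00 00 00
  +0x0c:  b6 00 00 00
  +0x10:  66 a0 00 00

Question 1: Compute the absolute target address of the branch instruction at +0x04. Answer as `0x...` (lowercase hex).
0x8fec

+0x04: a0 00 00 04 ⇒ word 0xa0000004 (big)
  op=0xa0000004>>27=0x14 ⇒ jz (J)
  imm@[26:0]=0x4 ⇒ $4
  target = base 0x8fe0 + off 0x04 + 4 + imm 4 = 0x8fec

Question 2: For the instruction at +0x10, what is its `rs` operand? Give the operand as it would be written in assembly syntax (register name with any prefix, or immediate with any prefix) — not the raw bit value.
R5

[10] 66 a0 00 00 → 0x66a00000
  top 5b → 0xc → ldr [RR]
  [26:24] rd=6 = R6
  [23:21] rs=5 = R5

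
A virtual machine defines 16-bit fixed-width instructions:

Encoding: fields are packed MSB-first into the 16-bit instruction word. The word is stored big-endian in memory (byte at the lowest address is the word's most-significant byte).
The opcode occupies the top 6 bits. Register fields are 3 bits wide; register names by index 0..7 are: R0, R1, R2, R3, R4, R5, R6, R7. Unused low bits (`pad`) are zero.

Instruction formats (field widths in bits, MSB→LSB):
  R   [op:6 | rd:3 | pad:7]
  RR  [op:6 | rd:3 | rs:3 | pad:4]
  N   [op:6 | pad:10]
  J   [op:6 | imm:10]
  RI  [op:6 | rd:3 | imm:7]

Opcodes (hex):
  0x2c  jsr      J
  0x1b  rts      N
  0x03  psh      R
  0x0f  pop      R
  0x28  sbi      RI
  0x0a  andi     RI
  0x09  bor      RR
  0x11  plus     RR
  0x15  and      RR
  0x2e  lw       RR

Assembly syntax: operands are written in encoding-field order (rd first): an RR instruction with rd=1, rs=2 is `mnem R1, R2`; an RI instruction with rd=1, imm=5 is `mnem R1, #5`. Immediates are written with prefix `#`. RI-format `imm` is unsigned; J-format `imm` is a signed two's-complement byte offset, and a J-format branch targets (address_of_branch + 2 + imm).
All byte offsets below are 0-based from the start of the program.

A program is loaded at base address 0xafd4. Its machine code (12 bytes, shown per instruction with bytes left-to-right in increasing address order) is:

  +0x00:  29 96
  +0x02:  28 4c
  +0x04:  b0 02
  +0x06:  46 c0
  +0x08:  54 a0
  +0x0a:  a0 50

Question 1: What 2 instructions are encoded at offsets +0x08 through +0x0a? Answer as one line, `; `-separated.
and R1, R2; sbi R0, #80

[08] 54 a0 → 0x54a0
  op=0x54a0>>10=0x15 ⇒ and (RR)
  rd@[9:7]=0x1 ⇒ R1
  rs@[6:4]=0x2 ⇒ R2
[0a] a0 50 → 0xa050
  op=0xa050>>10=0x28 ⇒ sbi (RI)
  rd@[9:7]=0x0 ⇒ R0
  imm@[6:0]=0x50 ⇒ #80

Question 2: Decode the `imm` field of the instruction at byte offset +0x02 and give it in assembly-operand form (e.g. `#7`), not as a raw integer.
#76

@+02  big-endian(28 4c) = 0x284c
  top 6b → 0xa → andi [RI]
  rd: (w>>7)&0x7=0x0 → R0
  imm: (w>>0)&0x7f=0x4c → #76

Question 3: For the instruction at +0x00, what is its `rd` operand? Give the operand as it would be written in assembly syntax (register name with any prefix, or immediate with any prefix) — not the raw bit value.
[00] 29 96 → 0x2996
  opcode bits[15:10]=0xa: andi/RI
  rd@[9:7]=0x3 ⇒ R3
  imm@[6:0]=0x16 ⇒ #22

R3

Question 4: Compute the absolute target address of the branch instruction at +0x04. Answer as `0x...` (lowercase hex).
off 0x04: read b0 02 as big → 0xb002
  op=0xb002>>10=0x2c ⇒ jsr (J)
  [9:0] imm=2 = #2
  target = base 0xafd4 + off 0x04 + 2 + imm 2 = 0xafdc

0xafdc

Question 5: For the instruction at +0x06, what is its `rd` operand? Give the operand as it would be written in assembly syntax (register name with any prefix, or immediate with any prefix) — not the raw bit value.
R5

[06] 46 c0 → 0x46c0
  opcode bits[15:10]=0x11: plus/RR
  rd@[9:7]=0x5 ⇒ R5
  rs@[6:4]=0x4 ⇒ R4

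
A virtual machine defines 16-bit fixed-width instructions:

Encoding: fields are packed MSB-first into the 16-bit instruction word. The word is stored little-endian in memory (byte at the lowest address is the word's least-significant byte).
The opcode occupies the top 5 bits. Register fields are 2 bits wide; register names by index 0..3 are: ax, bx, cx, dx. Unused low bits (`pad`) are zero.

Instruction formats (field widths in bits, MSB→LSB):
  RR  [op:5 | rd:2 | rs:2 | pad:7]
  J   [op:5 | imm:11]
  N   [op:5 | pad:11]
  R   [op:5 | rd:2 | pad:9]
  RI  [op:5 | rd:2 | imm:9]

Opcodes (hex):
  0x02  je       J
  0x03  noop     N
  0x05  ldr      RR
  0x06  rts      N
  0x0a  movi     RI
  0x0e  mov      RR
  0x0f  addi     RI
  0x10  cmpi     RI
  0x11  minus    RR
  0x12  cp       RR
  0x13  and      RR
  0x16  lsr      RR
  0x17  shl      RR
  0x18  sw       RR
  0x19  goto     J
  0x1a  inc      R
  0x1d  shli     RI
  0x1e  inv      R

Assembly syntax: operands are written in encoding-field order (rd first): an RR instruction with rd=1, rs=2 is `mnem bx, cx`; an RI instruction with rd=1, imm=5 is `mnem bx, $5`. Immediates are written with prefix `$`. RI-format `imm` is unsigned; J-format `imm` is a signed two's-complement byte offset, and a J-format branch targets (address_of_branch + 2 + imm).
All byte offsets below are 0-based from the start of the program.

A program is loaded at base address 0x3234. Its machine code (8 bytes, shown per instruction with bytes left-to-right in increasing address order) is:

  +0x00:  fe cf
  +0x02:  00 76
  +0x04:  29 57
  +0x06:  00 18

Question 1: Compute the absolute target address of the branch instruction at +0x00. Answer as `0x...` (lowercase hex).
off 0x00: read fe cf as little → 0xcffe
  op=0xcffe>>11=0x19 ⇒ goto (J)
  imm@[10:0]=0x7fe (s11→-2) ⇒ $-2
  target = base 0x3234 + off 0x00 + 2 + imm -2 = 0x3234

0x3234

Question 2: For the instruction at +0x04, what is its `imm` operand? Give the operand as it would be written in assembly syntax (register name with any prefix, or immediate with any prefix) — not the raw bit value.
@+04  little-endian(29 57) = 0x5729
  op=0x5729>>11=0xa ⇒ movi (RI)
  rd: (w>>9)&0x3=0x3 → dx
  imm: (w>>0)&0x1ff=0x129 → $297

$297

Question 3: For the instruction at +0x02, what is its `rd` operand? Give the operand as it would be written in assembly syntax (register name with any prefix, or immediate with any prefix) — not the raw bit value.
off 0x02: read 00 76 as little → 0x7600
  top 5b → 0xe → mov [RR]
  rd: (w>>9)&0x3=0x3 → dx
  rs: (w>>7)&0x3=0x0 → ax

dx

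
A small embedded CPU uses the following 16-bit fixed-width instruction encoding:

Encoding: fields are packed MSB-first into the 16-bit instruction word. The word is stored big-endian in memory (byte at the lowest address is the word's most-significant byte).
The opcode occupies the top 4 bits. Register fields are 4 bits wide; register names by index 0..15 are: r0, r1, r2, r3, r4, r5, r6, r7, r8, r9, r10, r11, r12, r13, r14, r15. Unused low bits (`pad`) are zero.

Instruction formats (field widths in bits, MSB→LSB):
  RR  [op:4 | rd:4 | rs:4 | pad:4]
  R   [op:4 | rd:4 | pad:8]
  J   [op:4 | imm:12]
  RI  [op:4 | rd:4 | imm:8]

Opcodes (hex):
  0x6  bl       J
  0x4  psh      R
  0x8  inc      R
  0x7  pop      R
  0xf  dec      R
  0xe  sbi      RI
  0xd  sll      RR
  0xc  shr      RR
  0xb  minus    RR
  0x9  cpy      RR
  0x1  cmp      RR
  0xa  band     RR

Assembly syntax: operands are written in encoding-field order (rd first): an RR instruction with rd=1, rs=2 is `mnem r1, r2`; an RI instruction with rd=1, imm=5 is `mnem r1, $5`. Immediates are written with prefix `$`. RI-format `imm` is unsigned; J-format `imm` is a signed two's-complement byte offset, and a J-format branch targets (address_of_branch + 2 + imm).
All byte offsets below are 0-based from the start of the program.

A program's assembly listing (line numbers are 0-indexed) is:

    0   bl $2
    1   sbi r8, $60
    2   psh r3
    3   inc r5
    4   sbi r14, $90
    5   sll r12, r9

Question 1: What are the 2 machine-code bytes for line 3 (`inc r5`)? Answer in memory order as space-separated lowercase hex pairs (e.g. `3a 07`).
85 00

3. inc fields op=0x8:4|rd=5:4|pad=0:8 → word 8500h → 85 00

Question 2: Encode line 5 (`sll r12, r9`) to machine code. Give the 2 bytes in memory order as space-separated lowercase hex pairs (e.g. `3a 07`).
5. sll fields op=0xd:4|rd=12:4|rs=9:4|pad=0:4 → word dc90h → dc 90

dc 90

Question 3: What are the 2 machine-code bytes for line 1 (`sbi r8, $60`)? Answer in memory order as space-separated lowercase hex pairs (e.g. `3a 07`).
e8 3c

1. sbi fields op=0xe:4|rd=8:4|imm=60:8 → word e83ch → e8 3c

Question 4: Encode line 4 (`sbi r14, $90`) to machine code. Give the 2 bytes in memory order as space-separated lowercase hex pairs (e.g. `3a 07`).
ee 5a

L4: sbi op=0xe:4|rd=14:4|imm=90:8 ⇒ 0xee5a ⇒ big ee 5a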